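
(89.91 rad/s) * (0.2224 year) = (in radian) 6.306e+08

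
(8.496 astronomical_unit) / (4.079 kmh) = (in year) 3.557e+04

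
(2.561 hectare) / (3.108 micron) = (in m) 8.24e+09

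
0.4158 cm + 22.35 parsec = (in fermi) 6.896e+32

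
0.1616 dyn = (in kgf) 1.648e-07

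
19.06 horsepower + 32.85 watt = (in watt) 1.425e+04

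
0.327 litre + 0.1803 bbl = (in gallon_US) 7.659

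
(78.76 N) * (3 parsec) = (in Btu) 6.91e+15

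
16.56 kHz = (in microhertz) 1.656e+10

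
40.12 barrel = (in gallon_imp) 1403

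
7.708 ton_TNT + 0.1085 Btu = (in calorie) 7.708e+09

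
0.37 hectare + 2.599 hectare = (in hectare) 2.969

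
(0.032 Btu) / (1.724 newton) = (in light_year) 2.07e-15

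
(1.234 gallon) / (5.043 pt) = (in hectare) 0.0002626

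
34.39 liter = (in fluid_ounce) 1163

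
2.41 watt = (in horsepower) 0.003232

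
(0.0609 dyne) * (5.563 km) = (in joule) 0.003388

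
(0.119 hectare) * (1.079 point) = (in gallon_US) 119.7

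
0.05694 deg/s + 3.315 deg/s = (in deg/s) 3.372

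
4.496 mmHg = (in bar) 0.005994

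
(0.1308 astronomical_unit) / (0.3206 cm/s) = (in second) 6.103e+12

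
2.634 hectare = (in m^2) 2.634e+04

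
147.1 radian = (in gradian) 9365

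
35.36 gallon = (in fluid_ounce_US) 4526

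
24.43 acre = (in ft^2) 1.064e+06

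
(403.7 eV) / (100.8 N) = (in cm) 6.417e-17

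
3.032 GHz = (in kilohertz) 3.032e+06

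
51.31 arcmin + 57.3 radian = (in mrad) 5.731e+04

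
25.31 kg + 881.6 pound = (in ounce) 1.5e+04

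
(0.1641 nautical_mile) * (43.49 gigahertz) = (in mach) 3.882e+10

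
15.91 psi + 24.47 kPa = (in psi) 19.46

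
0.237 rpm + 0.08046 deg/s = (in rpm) 0.2504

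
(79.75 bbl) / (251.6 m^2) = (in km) 5.039e-05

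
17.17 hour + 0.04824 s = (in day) 0.7154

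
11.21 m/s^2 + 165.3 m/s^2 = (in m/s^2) 176.5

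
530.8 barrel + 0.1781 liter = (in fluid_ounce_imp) 2.97e+06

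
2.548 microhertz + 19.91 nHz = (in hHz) 2.568e-08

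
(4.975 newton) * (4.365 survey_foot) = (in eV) 4.131e+19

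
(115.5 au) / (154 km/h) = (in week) 6.678e+05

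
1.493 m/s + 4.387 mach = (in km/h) 5383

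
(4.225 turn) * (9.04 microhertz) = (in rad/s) 0.00024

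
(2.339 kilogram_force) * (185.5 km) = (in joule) 4.255e+06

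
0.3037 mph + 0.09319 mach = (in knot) 61.94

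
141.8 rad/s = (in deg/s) 8125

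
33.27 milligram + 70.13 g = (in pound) 0.1547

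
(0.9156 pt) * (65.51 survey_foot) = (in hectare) 6.45e-07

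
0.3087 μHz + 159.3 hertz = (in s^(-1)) 159.3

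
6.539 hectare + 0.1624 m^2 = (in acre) 16.16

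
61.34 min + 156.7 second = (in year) 0.0001217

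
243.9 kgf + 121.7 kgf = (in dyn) 3.585e+08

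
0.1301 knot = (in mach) 0.0001966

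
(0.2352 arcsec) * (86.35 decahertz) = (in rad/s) 0.0009846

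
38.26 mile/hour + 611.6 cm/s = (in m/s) 23.22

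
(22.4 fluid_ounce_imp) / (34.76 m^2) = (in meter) 1.831e-05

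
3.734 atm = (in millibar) 3783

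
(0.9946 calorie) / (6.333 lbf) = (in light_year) 1.561e-17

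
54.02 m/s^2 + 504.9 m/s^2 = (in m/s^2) 558.9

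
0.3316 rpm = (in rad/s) 0.03473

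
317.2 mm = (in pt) 899.1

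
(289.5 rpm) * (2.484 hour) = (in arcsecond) 5.592e+10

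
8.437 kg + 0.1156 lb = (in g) 8489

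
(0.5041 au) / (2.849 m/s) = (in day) 3.064e+05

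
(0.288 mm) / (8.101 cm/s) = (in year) 1.127e-10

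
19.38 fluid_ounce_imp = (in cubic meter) 0.0005506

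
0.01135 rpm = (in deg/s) 0.0681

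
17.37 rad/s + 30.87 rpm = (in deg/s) 1180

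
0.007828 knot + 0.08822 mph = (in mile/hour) 0.09723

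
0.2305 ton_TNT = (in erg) 9.644e+15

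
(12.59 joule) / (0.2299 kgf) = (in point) 1.583e+04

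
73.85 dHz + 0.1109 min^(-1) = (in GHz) 7.387e-09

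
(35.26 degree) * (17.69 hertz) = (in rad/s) 10.89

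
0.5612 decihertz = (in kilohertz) 5.612e-05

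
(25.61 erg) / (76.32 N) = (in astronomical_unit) 2.243e-19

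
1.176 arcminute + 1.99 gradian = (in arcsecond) 6518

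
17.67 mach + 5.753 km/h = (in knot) 1.17e+04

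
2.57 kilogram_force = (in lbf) 5.666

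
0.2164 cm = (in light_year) 2.287e-19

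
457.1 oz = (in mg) 1.296e+07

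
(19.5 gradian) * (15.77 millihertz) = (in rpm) 0.04613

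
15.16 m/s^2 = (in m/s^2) 15.16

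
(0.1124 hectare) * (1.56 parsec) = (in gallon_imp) 1.19e+22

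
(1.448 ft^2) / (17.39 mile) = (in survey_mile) 2.987e-09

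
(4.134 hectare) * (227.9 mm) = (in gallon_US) 2.489e+06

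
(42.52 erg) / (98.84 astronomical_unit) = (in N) 2.876e-19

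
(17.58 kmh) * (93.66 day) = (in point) 1.12e+11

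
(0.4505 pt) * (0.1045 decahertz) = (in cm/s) 0.01661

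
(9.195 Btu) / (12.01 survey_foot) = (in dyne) 2.65e+08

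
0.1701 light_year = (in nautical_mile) 8.689e+11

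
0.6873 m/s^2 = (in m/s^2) 0.6873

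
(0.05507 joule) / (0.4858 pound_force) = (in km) 2.548e-05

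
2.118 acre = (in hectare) 0.8571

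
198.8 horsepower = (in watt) 1.482e+05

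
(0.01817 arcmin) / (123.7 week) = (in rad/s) 7.065e-14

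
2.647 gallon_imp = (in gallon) 3.179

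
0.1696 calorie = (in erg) 7.096e+06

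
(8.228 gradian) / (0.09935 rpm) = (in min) 0.207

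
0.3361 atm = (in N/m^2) 3.406e+04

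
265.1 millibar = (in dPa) 2.651e+05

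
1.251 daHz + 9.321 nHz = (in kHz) 0.01251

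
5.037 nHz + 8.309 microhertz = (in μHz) 8.314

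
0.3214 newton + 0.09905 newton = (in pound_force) 0.09452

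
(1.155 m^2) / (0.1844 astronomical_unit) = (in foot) 1.374e-10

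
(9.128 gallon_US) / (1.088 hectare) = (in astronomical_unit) 2.123e-17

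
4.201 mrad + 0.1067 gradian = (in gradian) 0.3741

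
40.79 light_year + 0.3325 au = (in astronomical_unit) 2.58e+06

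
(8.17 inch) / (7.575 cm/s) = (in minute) 0.04566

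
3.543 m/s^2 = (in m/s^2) 3.543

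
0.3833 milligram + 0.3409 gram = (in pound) 0.0007524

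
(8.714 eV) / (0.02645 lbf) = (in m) 1.187e-17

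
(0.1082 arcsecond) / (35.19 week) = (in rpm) 2.354e-13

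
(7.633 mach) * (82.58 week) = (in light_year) 1.372e-05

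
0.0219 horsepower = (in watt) 16.33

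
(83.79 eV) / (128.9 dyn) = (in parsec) 3.375e-31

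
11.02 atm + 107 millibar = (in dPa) 1.127e+07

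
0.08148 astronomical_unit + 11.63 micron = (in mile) 7.574e+06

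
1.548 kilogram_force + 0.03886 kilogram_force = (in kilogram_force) 1.587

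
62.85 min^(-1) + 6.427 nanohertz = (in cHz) 104.8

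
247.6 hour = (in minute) 1.486e+04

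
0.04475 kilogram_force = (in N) 0.4388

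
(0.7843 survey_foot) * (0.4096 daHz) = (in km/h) 3.525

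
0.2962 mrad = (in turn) 4.714e-05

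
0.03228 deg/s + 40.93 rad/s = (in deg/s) 2345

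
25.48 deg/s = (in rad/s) 0.4447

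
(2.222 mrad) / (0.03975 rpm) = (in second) 0.5338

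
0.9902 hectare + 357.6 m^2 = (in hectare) 1.026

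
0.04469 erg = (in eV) 2.789e+10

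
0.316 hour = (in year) 3.607e-05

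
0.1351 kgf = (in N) 1.325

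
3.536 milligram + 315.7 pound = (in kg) 143.2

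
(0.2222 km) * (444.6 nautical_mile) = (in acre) 4.521e+04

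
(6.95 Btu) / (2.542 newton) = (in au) 1.928e-08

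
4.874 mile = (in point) 2.223e+07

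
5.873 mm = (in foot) 0.01927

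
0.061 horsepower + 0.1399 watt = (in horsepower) 0.06119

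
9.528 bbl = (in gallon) 400.2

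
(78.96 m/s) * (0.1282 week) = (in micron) 6.122e+12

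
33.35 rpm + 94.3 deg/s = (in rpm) 49.07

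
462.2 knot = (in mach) 0.6983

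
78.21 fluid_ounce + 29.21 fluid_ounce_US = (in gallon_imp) 0.6988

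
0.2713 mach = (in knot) 179.6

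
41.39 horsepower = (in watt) 3.086e+04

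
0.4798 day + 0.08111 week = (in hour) 25.14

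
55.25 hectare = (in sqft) 5.947e+06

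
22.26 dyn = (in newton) 0.0002226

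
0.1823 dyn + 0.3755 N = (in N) 0.3755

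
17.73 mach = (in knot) 1.174e+04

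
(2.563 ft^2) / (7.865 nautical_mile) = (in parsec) 5.298e-22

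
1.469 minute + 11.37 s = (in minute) 1.659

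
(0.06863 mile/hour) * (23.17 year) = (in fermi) 2.242e+22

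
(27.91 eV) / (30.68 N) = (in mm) 1.458e-16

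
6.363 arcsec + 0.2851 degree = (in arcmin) 17.21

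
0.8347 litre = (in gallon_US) 0.2205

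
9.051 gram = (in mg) 9051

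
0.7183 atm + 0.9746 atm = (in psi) 24.88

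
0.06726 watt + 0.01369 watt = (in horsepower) 0.0001086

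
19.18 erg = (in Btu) 1.818e-09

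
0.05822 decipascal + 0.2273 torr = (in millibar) 0.3031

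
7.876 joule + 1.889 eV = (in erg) 7.876e+07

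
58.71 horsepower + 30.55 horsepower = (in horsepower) 89.26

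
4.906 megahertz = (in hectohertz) 4.906e+04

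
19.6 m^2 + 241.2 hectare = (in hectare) 241.2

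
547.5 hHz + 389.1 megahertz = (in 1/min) 2.335e+10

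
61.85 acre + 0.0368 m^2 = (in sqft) 2.694e+06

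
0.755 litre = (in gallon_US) 0.1994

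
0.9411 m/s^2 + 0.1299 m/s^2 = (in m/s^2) 1.071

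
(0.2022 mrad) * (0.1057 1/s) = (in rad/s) 2.137e-05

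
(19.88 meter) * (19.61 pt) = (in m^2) 0.1375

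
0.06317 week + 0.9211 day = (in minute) 1963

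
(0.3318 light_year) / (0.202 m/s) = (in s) 1.554e+16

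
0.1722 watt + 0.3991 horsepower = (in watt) 297.8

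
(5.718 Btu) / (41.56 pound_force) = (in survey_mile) 0.02028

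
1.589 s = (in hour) 0.0004414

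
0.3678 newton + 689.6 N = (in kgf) 70.36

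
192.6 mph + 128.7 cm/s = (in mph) 195.5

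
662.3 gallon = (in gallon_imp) 551.5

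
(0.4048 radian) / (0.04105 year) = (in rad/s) 3.127e-07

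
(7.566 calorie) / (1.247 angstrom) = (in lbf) 5.707e+10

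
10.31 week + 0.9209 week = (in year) 0.2154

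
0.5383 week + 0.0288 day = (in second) 3.281e+05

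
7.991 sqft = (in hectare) 7.424e-05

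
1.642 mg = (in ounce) 5.792e-05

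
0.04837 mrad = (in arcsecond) 9.977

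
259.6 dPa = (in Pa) 25.96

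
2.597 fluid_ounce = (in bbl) 0.0004831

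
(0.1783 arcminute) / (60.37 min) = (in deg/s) 8.204e-07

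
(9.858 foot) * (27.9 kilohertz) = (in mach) 246.2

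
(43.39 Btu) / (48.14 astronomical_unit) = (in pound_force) 1.429e-09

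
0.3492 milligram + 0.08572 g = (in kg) 8.607e-05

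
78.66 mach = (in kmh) 9.642e+04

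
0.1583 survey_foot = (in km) 4.825e-05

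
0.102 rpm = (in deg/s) 0.612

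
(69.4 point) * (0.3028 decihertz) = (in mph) 0.001658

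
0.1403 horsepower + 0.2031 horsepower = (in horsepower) 0.3434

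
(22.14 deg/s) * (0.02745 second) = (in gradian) 0.6753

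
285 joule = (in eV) 1.779e+21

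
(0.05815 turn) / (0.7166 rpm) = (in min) 0.08115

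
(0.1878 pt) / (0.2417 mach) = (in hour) 2.236e-10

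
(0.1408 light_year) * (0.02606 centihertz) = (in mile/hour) 7.765e+11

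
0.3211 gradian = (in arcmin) 17.34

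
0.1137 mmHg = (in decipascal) 151.6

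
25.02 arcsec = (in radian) 0.0001213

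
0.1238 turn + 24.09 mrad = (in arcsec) 1.654e+05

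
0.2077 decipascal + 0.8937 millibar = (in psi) 0.01297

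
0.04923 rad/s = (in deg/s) 2.821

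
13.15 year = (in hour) 1.152e+05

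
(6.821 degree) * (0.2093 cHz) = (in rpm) 0.002379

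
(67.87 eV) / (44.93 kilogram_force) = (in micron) 2.468e-14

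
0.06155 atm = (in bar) 0.06237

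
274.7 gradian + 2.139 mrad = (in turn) 0.6871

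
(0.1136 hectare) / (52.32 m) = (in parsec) 7.037e-16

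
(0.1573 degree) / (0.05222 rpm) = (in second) 0.502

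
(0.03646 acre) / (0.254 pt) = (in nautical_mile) 889.1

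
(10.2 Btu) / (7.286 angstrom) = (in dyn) 1.477e+18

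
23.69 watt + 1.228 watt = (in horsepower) 0.03342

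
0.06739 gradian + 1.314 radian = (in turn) 0.2093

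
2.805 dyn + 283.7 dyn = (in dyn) 286.5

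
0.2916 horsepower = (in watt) 217.4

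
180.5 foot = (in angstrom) 5.502e+11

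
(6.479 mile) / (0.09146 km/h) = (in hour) 114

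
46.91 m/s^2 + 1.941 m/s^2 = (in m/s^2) 48.85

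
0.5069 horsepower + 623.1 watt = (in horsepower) 1.342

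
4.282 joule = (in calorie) 1.023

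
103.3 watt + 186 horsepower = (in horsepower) 186.1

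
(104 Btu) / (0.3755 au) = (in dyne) 0.1953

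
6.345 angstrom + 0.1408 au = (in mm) 2.106e+13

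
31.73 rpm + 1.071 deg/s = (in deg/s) 191.5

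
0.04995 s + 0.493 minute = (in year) 9.396e-07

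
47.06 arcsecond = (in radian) 0.0002282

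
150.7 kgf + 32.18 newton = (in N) 1510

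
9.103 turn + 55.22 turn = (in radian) 404.2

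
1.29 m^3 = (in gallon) 340.8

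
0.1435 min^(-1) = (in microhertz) 2392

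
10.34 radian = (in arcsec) 2.133e+06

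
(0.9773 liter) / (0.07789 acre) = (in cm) 0.00031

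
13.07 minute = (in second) 784.2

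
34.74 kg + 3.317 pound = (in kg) 36.24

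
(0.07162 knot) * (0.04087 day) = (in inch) 5122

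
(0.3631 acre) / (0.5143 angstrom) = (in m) 2.857e+13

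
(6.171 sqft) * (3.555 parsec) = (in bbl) 3.956e+17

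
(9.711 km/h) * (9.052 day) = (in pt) 5.98e+09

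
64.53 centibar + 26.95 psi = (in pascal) 2.503e+05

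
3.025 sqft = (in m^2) 0.281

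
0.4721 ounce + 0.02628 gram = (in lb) 0.02956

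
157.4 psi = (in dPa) 1.085e+07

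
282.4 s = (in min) 4.707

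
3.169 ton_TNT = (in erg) 1.326e+17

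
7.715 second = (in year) 2.446e-07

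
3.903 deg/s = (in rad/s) 0.06812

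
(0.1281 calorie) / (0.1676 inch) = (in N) 125.9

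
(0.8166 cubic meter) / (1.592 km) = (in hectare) 5.129e-08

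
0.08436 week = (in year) 0.001618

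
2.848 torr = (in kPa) 0.3797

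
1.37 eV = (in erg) 2.195e-12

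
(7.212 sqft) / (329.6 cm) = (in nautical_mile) 0.0001098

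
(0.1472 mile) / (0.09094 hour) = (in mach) 0.002125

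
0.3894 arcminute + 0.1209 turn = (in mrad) 759.8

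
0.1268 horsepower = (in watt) 94.55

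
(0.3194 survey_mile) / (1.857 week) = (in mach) 1.344e-06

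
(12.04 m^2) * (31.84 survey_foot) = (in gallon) 3.087e+04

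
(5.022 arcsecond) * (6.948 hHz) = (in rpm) 0.1615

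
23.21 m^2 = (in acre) 0.005735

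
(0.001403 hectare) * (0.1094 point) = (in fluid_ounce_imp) 19.06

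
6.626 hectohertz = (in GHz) 6.626e-07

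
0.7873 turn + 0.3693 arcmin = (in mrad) 4947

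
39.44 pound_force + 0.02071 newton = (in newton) 175.5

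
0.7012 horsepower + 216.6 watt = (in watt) 739.5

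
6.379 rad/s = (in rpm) 60.91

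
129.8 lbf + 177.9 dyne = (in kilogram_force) 58.88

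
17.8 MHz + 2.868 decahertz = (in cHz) 1.78e+09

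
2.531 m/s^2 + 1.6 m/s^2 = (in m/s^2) 4.131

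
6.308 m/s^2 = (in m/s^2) 6.308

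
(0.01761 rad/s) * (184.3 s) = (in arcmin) 1.116e+04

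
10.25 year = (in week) 534.5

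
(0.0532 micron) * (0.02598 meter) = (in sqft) 1.488e-08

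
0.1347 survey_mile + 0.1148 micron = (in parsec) 7.025e-15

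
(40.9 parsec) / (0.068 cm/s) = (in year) 5.885e+13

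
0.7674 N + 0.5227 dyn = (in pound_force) 0.1725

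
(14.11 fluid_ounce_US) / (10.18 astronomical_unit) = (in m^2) 2.74e-16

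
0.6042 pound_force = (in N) 2.688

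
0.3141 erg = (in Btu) 2.977e-11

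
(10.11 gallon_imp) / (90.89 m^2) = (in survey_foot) 0.001659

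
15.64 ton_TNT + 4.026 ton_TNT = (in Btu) 7.799e+07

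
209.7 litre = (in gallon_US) 55.4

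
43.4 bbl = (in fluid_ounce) 2.333e+05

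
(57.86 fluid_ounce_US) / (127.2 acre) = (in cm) 3.324e-07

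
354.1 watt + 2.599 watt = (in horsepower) 0.4783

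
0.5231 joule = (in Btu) 0.0004958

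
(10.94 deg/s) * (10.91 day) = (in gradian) 1.146e+07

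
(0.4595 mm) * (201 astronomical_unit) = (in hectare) 1.382e+06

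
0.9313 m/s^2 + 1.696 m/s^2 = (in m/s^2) 2.627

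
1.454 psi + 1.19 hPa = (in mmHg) 76.09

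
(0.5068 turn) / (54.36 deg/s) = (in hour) 0.0009323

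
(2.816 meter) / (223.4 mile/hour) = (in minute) 0.00047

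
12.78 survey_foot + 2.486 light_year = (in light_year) 2.486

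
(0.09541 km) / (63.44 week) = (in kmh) 8.952e-06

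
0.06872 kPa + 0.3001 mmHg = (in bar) 0.001087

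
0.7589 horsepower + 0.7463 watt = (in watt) 566.7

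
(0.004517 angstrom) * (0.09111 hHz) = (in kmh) 1.482e-11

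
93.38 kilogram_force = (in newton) 915.7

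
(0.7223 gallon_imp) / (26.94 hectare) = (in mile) 7.574e-12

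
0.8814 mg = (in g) 0.0008814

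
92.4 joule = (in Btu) 0.08758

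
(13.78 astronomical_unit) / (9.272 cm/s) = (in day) 2.573e+08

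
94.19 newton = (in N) 94.19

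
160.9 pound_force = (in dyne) 7.157e+07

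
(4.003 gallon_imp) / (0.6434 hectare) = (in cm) 0.0002828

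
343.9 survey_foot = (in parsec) 3.397e-15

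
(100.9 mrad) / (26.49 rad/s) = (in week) 6.298e-09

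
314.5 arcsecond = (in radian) 0.001525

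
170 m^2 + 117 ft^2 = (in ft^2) 1947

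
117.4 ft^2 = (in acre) 0.002695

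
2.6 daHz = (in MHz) 2.6e-05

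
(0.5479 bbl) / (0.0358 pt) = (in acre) 1.704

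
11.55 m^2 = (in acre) 0.002854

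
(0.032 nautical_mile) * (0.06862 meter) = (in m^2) 4.067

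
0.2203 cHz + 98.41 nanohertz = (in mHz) 2.203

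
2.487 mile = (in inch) 1.576e+05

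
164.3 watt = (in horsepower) 0.2203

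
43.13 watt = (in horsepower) 0.05784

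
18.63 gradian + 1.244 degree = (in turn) 0.05003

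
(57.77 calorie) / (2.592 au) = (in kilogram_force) 6.356e-11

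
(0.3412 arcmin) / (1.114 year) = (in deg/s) 1.619e-10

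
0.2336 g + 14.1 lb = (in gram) 6396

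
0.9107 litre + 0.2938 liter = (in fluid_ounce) 40.73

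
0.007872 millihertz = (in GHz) 7.872e-15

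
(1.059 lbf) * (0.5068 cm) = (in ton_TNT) 5.706e-12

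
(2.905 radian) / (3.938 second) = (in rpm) 7.044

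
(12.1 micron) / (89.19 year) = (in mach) 1.263e-17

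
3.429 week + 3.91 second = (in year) 0.06576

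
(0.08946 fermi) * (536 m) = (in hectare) 4.795e-18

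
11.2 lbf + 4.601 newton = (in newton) 54.42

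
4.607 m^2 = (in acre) 0.001138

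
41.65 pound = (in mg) 1.889e+07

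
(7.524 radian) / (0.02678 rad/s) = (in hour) 0.07804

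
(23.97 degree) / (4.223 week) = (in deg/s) 9.385e-06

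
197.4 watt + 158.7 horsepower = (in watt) 1.185e+05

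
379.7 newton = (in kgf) 38.72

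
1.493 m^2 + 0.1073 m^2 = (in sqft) 17.23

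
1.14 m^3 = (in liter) 1140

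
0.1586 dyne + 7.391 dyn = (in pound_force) 1.697e-05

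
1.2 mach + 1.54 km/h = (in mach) 1.201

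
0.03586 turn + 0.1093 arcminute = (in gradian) 14.35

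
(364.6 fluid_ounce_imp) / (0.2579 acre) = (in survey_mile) 6.168e-09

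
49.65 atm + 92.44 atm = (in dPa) 1.44e+08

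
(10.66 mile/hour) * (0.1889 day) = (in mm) 7.778e+07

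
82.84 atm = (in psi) 1217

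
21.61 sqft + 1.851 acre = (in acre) 1.851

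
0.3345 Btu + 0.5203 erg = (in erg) 3.529e+09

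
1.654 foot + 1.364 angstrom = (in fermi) 5.041e+14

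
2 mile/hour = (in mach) 0.002626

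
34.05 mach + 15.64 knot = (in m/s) 1.16e+04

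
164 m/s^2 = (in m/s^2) 164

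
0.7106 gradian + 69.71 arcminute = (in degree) 1.801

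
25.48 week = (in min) 2.568e+05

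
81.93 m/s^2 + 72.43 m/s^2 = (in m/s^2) 154.4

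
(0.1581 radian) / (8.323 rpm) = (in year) 5.752e-09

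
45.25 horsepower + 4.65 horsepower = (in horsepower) 49.9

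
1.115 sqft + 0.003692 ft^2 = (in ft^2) 1.119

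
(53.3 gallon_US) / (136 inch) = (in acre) 1.443e-05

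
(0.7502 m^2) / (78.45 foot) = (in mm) 31.37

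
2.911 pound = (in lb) 2.911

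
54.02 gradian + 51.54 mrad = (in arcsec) 1.857e+05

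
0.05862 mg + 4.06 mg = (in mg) 4.119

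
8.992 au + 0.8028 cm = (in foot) 4.413e+12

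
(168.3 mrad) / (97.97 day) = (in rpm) 1.899e-07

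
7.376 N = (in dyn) 7.376e+05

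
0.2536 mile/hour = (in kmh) 0.4081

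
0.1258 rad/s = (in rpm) 1.201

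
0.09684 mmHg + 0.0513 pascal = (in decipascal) 129.6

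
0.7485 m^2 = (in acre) 0.000185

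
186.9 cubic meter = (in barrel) 1176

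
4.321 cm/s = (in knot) 0.08399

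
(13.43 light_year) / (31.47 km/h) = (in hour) 4.037e+12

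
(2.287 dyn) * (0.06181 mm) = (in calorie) 3.379e-10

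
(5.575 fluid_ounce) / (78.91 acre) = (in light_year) 5.457e-26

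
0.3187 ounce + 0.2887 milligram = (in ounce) 0.3187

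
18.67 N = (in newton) 18.67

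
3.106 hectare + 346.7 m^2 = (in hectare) 3.141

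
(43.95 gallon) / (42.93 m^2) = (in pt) 10.99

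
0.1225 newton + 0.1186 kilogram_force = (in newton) 1.286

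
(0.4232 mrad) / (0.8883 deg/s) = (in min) 0.0004549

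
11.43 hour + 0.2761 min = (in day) 0.4764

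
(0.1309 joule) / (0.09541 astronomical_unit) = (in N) 9.171e-12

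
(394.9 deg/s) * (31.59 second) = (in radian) 217.7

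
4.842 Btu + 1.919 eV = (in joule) 5109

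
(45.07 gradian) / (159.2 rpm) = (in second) 0.04247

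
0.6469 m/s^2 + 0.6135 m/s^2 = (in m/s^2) 1.26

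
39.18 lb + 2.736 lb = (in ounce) 670.7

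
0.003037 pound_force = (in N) 0.01351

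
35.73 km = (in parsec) 1.158e-12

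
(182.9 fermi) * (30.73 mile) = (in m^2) 9.045e-09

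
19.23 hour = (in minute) 1154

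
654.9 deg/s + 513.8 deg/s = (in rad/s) 20.4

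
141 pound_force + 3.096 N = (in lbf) 141.7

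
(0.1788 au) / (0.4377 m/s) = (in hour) 1.698e+07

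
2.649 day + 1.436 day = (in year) 0.01119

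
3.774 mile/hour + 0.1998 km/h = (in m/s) 1.743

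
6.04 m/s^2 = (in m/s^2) 6.04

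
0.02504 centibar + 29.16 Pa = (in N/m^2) 54.2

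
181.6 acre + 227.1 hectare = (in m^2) 3.006e+06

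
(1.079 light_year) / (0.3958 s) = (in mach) 7.574e+13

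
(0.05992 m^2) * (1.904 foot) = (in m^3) 0.03477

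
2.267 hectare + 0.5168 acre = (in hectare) 2.476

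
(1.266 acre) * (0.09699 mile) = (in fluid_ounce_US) 2.704e+10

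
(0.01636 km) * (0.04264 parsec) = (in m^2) 2.153e+16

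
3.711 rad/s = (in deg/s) 212.6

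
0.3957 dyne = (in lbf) 8.896e-07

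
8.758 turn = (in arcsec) 1.135e+07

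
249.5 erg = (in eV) 1.557e+14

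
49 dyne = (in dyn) 49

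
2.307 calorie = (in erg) 9.652e+07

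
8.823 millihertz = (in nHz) 8.823e+06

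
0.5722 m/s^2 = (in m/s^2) 0.5722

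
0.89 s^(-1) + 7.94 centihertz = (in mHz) 969.4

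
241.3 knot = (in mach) 0.3646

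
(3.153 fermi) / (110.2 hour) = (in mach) 2.334e-23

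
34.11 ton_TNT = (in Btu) 1.353e+08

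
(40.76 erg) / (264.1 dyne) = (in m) 0.001543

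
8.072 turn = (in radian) 50.72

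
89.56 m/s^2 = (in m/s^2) 89.56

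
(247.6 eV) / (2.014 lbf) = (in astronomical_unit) 2.96e-29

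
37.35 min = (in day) 0.02594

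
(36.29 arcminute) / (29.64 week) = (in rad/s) 5.889e-10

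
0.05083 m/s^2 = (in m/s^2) 0.05083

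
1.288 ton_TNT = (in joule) 5.389e+09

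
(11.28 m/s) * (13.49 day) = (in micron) 1.315e+13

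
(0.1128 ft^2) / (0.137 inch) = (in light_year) 3.183e-16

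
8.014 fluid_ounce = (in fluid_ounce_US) 8.014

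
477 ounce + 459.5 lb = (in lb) 489.3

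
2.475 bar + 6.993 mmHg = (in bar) 2.484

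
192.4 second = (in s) 192.4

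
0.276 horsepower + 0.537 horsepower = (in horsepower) 0.813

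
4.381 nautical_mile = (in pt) 2.3e+07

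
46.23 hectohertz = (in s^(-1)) 4623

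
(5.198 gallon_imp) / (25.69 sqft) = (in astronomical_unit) 6.618e-14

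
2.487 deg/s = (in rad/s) 0.04341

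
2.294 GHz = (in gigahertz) 2.294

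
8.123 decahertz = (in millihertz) 8.123e+04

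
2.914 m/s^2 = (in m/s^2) 2.914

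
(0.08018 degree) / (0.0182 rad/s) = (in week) 1.271e-07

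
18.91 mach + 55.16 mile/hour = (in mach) 18.98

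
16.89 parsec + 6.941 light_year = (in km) 5.868e+14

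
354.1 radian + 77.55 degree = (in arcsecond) 7.332e+07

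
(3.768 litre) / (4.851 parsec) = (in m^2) 2.517e-20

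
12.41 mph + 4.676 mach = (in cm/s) 1.598e+05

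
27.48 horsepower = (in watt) 2.049e+04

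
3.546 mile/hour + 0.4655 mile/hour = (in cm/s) 179.3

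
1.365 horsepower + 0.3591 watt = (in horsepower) 1.365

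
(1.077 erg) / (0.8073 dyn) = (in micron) 1.334e+04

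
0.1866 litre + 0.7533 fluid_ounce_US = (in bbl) 0.001314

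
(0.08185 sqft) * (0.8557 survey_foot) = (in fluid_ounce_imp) 69.8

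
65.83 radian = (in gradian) 4191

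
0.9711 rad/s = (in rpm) 9.273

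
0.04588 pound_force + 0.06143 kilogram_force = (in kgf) 0.08224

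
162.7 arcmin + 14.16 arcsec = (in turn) 0.007543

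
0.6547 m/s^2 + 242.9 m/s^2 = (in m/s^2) 243.6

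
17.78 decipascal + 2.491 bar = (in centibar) 249.1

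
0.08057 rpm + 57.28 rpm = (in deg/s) 344.2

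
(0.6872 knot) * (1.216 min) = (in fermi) 2.579e+16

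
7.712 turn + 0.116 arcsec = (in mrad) 4.846e+04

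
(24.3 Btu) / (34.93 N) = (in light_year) 7.758e-14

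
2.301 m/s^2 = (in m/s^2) 2.301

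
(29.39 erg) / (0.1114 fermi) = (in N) 2.638e+10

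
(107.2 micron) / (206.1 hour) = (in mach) 4.243e-13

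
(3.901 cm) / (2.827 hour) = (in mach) 1.126e-08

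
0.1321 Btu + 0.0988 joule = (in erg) 1.395e+09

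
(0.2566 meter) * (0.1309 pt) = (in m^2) 1.185e-05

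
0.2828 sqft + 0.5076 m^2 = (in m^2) 0.5339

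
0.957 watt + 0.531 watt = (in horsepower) 0.001995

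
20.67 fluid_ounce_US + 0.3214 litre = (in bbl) 0.005866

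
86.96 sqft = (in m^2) 8.079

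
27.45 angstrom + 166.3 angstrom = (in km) 1.938e-11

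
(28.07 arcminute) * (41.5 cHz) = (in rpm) 0.03236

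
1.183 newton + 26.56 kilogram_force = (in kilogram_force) 26.68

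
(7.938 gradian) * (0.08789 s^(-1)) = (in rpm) 0.1047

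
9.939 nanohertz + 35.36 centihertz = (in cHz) 35.36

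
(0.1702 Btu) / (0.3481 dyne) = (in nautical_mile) 2.785e+04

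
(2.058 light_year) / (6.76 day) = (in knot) 6.48e+10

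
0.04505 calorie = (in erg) 1.885e+06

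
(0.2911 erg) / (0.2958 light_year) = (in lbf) 2.338e-24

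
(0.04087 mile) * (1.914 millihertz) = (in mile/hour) 0.2816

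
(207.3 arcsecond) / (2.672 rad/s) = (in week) 6.219e-10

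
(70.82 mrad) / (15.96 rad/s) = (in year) 1.407e-10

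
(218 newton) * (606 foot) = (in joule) 4.027e+04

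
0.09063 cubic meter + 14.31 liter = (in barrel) 0.6601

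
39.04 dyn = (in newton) 0.0003904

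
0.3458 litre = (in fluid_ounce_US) 11.69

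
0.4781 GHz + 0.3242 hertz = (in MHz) 478.1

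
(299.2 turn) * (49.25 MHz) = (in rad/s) 9.259e+10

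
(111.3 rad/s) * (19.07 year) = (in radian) 6.693e+10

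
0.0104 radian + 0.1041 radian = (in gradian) 7.289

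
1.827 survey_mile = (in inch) 1.158e+05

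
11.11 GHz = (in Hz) 1.111e+10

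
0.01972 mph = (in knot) 0.01714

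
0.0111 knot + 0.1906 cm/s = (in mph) 0.01704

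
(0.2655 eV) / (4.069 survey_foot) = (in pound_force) 7.711e-21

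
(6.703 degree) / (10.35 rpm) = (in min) 0.001799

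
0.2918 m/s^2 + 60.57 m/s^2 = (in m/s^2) 60.86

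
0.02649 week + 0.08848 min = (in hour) 4.452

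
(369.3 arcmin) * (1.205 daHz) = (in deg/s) 74.17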